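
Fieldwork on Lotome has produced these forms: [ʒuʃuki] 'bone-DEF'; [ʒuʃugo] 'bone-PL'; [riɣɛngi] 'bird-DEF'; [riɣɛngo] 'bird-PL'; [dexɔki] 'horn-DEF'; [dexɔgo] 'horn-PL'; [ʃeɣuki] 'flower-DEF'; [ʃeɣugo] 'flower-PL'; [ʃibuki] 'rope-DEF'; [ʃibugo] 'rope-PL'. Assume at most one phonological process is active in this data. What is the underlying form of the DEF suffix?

/-ki/

The DEF morpheme has two allomorphs, [-gi] and [-ki].
The PL suffix, which begins with [g], is invariant after every stem; so [g] is not altered by any rule here.
So the underlying form is /-ki/, and voiceless stops become voiced after a nasal.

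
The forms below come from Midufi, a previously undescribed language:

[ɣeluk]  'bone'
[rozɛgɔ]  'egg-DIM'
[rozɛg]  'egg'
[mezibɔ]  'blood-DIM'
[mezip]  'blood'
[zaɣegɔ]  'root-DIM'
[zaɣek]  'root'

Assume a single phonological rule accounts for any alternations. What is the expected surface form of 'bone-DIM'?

[ɣelugɔ]

The root 'root' surfaces as [zaɣegɔ] and [zaɣek], with a stem-final [g] ~ [k] alternation.
If /g/ were underlying and a rule turned it into [k] in isolation, 'egg' would also alternate; but it has [g] in both [rozɛgɔ] and [rozɛg].
So /k/ is underlying, and a rule of intervocalic voicing — voiceless stops become voiced between vowels — gives [g].
From [ɣeluk] the stem 'bone' is /ɣeluk/; between vowels this yields [ɣelugɔ].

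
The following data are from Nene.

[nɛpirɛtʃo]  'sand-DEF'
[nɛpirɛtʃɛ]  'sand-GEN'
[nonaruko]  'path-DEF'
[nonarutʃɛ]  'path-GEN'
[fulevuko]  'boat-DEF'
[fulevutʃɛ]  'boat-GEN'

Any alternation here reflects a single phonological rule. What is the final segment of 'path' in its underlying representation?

The root 'path' surfaces as [nonaruko] and [nonarutʃɛ], with a stem-final [k] ~ [tʃ] alternation.
The stem 'sand' ([nɛpirɛtʃo], [nɛpirɛtʃɛ]) shows [tʃ] unchanged in both environments, so [tʃ] cannot be basic with [k] derived before the DEF suffix.
So /k/ is underlying, and a rule of palatalization before a front vowel — /k/ becomes palato-alveolar [tʃ] before a front vowel — gives [tʃ].

/k/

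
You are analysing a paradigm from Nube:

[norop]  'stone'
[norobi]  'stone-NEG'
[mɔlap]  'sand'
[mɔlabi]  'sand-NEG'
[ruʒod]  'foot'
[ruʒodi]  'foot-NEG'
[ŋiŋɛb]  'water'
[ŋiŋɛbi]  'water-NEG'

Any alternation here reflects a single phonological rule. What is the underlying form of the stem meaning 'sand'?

In [mɔlap] and [mɔlabi] the final segment of 'sand' alternates: [p] ~ [b].
But 'water' keeps [b] in both environments ([ŋiŋɛb], [ŋiŋɛbi]), so there is no rule changing /b/ to [p] in isolation.
Therefore /p/ is basic and [b] is derived by intervocalic voicing (voiceless stops become voiced between vowels).

/mɔlap/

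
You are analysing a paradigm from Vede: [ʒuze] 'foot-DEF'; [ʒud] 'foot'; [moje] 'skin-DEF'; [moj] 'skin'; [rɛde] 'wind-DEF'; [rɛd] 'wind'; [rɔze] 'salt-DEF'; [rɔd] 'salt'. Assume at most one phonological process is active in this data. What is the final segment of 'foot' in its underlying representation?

/z/

The root 'foot' surfaces as [ʒuze] and [ʒud], with a stem-final [z] ~ [d] alternation.
The stem 'wind' ([rɛde], [rɛd]) shows [d] unchanged in both environments, so [d] cannot be basic with [z] derived before the DEF suffix.
The underlying segment must be /z/; voiced fricatives become stops word-finally, yielding [d] there.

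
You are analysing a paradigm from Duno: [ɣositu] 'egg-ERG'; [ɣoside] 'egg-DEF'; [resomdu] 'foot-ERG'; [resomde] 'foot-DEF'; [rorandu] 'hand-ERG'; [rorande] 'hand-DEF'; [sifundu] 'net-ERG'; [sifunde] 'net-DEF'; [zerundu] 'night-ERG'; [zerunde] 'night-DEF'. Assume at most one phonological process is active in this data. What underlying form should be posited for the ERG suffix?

The ERG suffix surfaces as [-du] and [-tu], depending on the final segment of the stem.
By contrast the DEF suffix keeps its initial [d] throughout — that segment must be underlying.
So the underlying form is /-tu/, and voiceless stops become voiced after a nasal.

/-tu/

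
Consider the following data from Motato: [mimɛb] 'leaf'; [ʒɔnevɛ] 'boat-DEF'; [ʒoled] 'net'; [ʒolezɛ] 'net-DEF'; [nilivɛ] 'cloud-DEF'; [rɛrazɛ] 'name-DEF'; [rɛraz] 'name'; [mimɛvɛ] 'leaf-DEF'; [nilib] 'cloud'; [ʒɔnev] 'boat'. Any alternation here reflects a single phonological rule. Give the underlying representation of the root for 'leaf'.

The root 'leaf' surfaces as [mimɛvɛ] and [mimɛb], with a stem-final [v] ~ [b] alternation.
Compare 'boat', with invariant [v] in [ʒɔnevɛ] and [ʒɔnev]: an analysis with underlying /v/ and a rule producing [b] in isolation would wrongly predict alternation here too.
So /b/ is underlying, and a rule of intervocalic spirantization — voiced stops become fricatives between vowels — gives [v].

/mimɛb/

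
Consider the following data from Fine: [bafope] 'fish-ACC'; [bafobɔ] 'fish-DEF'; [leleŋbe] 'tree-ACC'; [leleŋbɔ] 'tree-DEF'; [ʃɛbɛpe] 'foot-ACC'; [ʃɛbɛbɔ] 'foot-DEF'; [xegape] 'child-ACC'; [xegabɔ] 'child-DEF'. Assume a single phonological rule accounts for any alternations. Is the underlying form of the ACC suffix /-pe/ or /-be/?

/-pe/

The ACC suffix surfaces as [-be] and [-pe], depending on the final segment of the stem.
By contrast the DEF suffix keeps its initial [b] throughout — that segment must be underlying.
The ACC suffix is therefore /-pe/ underlyingly, with post-nasal voicing: voiceless stops become voiced after a nasal.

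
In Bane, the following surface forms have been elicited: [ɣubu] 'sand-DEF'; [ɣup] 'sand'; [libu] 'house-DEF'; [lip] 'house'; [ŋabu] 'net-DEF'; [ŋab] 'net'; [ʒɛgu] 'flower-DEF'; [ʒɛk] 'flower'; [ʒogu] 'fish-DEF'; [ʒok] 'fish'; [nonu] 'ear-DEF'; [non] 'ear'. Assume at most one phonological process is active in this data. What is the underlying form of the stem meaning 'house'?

'house' shows [b] ~ [p] at the end of the stem ([libu] vs [lip]).
Compare 'net', with invariant [b] in [ŋabu] and [ŋab]: an analysis with underlying /b/ and a rule producing [p] in isolation would wrongly predict alternation here too.
Therefore /p/ is basic and [b] is derived by intervocalic voicing (voiceless stops become voiced between vowels).
Hence 'house' is /lip/ underlyingly.

/lip/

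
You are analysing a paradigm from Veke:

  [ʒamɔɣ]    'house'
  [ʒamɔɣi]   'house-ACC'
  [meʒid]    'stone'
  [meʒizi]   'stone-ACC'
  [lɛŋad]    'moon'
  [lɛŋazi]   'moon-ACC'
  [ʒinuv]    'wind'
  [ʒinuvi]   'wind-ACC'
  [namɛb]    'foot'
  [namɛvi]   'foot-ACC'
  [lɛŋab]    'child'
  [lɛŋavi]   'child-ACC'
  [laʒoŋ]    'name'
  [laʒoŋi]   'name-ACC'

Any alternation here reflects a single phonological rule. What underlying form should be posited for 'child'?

/lɛŋab/

In [lɛŋab] and [lɛŋavi] the final segment of 'child' alternates: [b] ~ [v].
Compare 'wind', with invariant [v] in [ʒinuv] and [ʒinuvi]: an analysis with underlying /v/ and a rule producing [b] in isolation would wrongly predict alternation here too.
Therefore /b/ is basic and [v] is derived by intervocalic spirantization (voiced stops become fricatives between vowels).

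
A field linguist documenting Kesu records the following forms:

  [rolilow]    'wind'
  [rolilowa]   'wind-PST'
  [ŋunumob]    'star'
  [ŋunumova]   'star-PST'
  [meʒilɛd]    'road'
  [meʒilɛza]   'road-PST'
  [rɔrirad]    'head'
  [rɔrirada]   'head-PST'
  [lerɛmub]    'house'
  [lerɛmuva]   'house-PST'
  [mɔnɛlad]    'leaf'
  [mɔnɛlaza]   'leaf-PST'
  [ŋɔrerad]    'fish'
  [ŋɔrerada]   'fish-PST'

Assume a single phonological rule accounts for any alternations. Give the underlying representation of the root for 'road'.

In [meʒilɛd] and [meʒilɛza] the final segment of 'road' alternates: [d] ~ [z].
Compare 'fish', with invariant [d] in [ŋɔrerad] and [ŋɔrerada]: an analysis with underlying /d/ and a rule producing [z] before the PST suffix would wrongly predict alternation here too.
Therefore /z/ is basic and [d] is derived by word-final hardening (voiced fricatives become stops word-finally).
So 'road' = /meʒilɛz/.

/meʒilɛz/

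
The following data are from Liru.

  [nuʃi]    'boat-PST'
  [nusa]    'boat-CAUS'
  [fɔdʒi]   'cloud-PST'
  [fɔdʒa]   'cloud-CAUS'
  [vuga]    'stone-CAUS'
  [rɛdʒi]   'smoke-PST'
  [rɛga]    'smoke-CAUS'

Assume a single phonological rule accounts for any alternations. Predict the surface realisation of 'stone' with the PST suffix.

[vudʒi]

In [rɛdʒi] and [rɛga] the final segment of 'smoke' alternates: [dʒ] ~ [g].
Compare 'cloud', with invariant [dʒ] in [fɔdʒi] and [fɔdʒa]: an analysis with underlying /dʒ/ and a rule producing [g] before the CAUS suffix would wrongly predict alternation here too.
So /g/ is underlying, and a rule of palatalization before a front vowel — /g/ and /s/ become palato-alveolar [dʒ] and [ʃ] before a front vowel — gives [dʒ].
From [vuga] the stem 'stone' is /vug/; before a front vowel this yields [vudʒi].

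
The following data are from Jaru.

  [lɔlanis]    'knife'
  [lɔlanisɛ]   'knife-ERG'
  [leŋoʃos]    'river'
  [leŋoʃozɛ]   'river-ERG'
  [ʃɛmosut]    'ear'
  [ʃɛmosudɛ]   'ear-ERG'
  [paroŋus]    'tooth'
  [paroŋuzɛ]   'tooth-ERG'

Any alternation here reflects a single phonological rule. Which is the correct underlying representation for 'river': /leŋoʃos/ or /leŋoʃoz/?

In [leŋoʃos] and [leŋoʃozɛ] the final segment of 'river' alternates: [s] ~ [z].
Compare 'knife', with invariant [s] in [lɔlanis] and [lɔlanisɛ]: an analysis with underlying /s/ and a rule producing [z] before the ERG suffix would wrongly predict alternation here too.
The alternation reflects word-final obstruent devoicing: voiced obstruents become voiceless word-finally. /z/ is underlying.

/leŋoʃoz/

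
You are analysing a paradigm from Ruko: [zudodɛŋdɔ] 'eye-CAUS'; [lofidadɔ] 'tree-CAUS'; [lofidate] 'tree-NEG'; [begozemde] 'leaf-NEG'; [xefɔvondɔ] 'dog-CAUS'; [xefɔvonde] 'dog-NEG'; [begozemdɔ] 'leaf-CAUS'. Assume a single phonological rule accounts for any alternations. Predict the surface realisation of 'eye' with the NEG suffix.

[zudodɛŋde]

The NEG morpheme has two allomorphs, [-de] and [-te].
By contrast the CAUS suffix keeps its initial [d] throughout — that segment must be underlying.
So the underlying form is /-te/, and voiceless stops become voiced after a nasal.
After 'eye', which ends in a nasal, the suffix surfaces as [-de], giving [zudodɛŋde].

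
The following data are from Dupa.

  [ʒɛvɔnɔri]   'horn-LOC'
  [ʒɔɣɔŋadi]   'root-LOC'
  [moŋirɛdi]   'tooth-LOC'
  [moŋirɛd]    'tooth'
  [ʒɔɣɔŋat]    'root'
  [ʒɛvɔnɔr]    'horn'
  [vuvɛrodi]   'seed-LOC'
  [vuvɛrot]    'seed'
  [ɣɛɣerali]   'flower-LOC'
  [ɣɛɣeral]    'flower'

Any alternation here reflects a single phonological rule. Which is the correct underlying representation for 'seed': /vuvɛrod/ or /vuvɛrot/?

The root 'seed' surfaces as [vuvɛrot] and [vuvɛrodi], with a stem-final [t] ~ [d] alternation.
The stem 'tooth' ([moŋirɛd], [moŋirɛdi]) shows [d] unchanged in both environments, so [d] cannot be basic with [t] derived in isolation.
Therefore /t/ is basic and [d] is derived by intervocalic voicing (voiceless stops become voiced between vowels).

/vuvɛrot/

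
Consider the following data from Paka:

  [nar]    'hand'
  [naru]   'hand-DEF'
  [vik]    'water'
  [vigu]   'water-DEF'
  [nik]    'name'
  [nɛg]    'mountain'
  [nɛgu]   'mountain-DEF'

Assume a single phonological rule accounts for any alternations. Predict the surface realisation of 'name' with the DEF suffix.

The root 'water' surfaces as [vik] and [vigu], with a stem-final [k] ~ [g] alternation.
But 'mountain' keeps [g] in both environments ([nɛg], [nɛgu]), so there is no rule changing /g/ to [k] in isolation.
So /k/ is underlying, and a rule of intervocalic voicing — voiceless stops become voiced between vowels — gives [g].
From [nik] the stem 'name' is /nik/; between vowels this yields [nigu].

[nigu]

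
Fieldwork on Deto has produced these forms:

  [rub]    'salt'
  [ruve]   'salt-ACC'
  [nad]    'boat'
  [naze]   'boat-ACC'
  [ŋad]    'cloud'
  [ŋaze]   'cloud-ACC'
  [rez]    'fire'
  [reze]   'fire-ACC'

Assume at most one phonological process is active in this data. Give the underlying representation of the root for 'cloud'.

In [ŋad] and [ŋaze] the final segment of 'cloud' alternates: [d] ~ [z].
But 'fire' keeps [z] in both environments ([rez], [reze]), so there is no rule changing /z/ to [d] in isolation.
So /d/ is underlying, and a rule of intervocalic spirantization — voiced stops become fricatives between vowels — gives [z].

/ŋad/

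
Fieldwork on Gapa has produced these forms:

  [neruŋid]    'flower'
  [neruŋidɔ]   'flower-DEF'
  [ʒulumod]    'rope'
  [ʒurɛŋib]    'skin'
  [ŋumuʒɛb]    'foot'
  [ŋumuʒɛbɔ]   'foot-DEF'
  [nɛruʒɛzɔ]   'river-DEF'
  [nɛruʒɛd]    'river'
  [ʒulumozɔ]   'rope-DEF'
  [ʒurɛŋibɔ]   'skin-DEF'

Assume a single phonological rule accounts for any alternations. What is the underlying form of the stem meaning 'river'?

/nɛruʒɛz/

'river' shows [z] ~ [d] at the end of the stem ([nɛruʒɛzɔ] vs [nɛruʒɛd]).
If /d/ were underlying and a rule turned it into [z] before the DEF suffix, 'flower' would also alternate; but it has [d] in both [neruŋidɔ] and [neruŋid].
The underlying segment must be /z/; voiced fricatives become stops word-finally, yielding [d] there.
So 'river' = /nɛruʒɛz/.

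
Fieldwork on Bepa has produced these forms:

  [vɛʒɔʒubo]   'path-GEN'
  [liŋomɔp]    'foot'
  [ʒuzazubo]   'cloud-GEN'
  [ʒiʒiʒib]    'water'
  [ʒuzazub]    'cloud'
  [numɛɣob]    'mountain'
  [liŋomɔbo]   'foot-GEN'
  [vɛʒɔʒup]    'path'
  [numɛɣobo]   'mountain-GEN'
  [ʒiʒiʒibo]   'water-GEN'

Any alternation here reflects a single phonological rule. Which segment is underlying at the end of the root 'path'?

The stem for 'path' ends in [b] in [vɛʒɔʒubo] but [p] in [vɛʒɔʒup].
Compare 'cloud', with invariant [b] in [ʒuzazubo] and [ʒuzazub]: an analysis with underlying /b/ and a rule producing [p] in isolation would wrongly predict alternation here too.
The alternation reflects intervocalic voicing: voiceless stops become voiced between vowels. /p/ is underlying.

/p/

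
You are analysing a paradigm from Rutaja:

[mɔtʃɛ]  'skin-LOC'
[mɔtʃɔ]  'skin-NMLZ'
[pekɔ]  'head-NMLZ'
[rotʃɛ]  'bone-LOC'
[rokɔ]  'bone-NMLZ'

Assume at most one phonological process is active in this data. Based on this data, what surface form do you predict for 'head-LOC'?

[petʃɛ]

'bone' shows [tʃ] ~ [k] at the end of the stem ([rotʃɛ] vs [rokɔ]).
Compare 'skin', with invariant [tʃ] in [mɔtʃɛ] and [mɔtʃɔ]: an analysis with underlying /tʃ/ and a rule producing [k] before the NMLZ suffix would wrongly predict alternation here too.
So /k/ is underlying, and a rule of palatalization before a front vowel — /k/ becomes palato-alveolar [tʃ] before a front vowel — gives [tʃ].
The one attested form of 'head', [pekɔ], shows underlying /pek/. Applying the same rule before a front vowel gives [petʃɛ].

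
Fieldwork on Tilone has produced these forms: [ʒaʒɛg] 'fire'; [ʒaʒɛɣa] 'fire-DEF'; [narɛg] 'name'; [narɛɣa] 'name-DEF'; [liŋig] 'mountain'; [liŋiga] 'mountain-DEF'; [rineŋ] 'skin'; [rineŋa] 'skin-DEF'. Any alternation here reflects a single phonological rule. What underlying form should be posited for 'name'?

'name' shows [g] ~ [ɣ] at the end of the stem ([narɛg] vs [narɛɣa]).
The stem 'mountain' ([liŋig], [liŋiga]) shows [g] unchanged in both environments, so [g] cannot be basic with [ɣ] derived before the DEF suffix.
The underlying segment must be /ɣ/; voiced fricatives become stops word-finally, yielding [g] there.
Hence 'name' is /narɛɣ/ underlyingly.

/narɛɣ/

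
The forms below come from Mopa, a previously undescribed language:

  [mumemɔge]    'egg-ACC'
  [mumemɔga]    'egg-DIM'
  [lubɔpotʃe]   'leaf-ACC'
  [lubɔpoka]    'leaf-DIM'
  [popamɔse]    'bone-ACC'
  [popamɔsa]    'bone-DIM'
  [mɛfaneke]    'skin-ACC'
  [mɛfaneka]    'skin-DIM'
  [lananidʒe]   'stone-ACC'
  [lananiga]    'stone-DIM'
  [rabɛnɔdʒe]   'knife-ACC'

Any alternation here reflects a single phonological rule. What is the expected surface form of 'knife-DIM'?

[rabɛnɔga]

The root 'stone' surfaces as [lananidʒe] and [lananiga], with a stem-final [dʒ] ~ [g] alternation.
Compare 'egg', with invariant [g] in [mumemɔge] and [mumemɔga]: an analysis with underlying /g/ and a rule producing [dʒ] before the ACC suffix would wrongly predict alternation here too.
Therefore /dʒ/ is basic and [g] is derived by depalatalization (palato-alveolar /tʃ/ and /dʒ/ become [k] and [g] when no front vowel follows).
The one attested form of 'knife', [rabɛnɔdʒe], shows underlying /rabɛnɔdʒ/. Applying the same rule when no front vowel follows gives [rabɛnɔga].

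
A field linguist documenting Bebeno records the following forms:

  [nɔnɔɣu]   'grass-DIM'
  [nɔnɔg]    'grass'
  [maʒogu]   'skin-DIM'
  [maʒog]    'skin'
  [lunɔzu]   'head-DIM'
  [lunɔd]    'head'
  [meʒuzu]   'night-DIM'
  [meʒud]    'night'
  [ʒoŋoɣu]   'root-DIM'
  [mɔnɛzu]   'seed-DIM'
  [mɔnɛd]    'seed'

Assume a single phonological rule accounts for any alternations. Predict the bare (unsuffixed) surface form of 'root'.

The stem for 'grass' ends in [ɣ] in [nɔnɔɣu] but [g] in [nɔnɔg].
But 'skin' keeps [g] in both environments ([maʒogu], [maʒog]), so there is no rule changing /g/ to [ɣ] before the DIM suffix.
So /ɣ/ is underlying, and a rule of word-final hardening — voiced fricatives become stops word-finally — gives [g].
The one attested form of 'root', [ʒoŋoɣu], shows underlying /ʒoŋoɣ/. Applying the same rule word-finally gives [ʒoŋog].

[ʒoŋog]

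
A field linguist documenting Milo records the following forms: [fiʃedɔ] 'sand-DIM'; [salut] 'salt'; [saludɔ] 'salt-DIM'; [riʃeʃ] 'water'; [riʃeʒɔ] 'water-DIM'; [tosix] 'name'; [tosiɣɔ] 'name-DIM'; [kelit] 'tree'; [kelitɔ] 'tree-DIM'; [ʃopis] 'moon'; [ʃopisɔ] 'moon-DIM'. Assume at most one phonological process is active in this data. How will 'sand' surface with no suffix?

The stem for 'salt' ends in [t] in [salut] but [d] in [saludɔ].
Compare 'tree', with invariant [t] in [kelit] and [kelitɔ]: an analysis with underlying /t/ and a rule producing [d] before the DIM suffix would wrongly predict alternation here too.
So /d/ is underlying, and a rule of word-final obstruent devoicing — voiced obstruents become voiceless word-finally — gives [t].
From [fiʃedɔ] the stem 'sand' is /fiʃed/; word-finally this yields [fiʃet].

[fiʃet]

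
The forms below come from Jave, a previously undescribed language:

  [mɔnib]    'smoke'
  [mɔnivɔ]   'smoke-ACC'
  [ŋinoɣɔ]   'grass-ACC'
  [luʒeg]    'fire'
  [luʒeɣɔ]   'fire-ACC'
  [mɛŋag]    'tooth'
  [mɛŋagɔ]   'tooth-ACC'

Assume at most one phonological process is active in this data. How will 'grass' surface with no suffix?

In [luʒeg] and [luʒeɣɔ] the final segment of 'fire' alternates: [g] ~ [ɣ].
The stem 'tooth' ([mɛŋag], [mɛŋagɔ]) shows [g] unchanged in both environments, so [g] cannot be basic with [ɣ] derived before the ACC suffix.
So /ɣ/ is underlying, and a rule of word-final hardening — voiced fricatives become stops word-finally — gives [g].
The one attested form of 'grass', [ŋinoɣɔ], shows underlying /ŋinoɣ/. Applying the same rule word-finally gives [ŋinog].

[ŋinog]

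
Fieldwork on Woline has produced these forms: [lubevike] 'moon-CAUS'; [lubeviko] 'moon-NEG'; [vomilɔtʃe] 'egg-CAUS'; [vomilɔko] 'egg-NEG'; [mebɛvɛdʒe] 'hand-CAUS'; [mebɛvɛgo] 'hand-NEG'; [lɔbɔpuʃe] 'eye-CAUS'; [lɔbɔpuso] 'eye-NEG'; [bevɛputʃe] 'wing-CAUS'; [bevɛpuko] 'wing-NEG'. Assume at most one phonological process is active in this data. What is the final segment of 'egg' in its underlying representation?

/tʃ/

'egg' shows [tʃ] ~ [k] at the end of the stem ([vomilɔtʃe] vs [vomilɔko]).
The stem 'moon' ([lubevike], [lubeviko]) shows [k] unchanged in both environments, so [k] cannot be basic with [tʃ] derived before the CAUS suffix.
Therefore /tʃ/ is basic and [k] is derived by depalatalization (palato-alveolar /tʃ/, /dʒ/ and /ʃ/ become [k], [g] and [s] when no front vowel follows).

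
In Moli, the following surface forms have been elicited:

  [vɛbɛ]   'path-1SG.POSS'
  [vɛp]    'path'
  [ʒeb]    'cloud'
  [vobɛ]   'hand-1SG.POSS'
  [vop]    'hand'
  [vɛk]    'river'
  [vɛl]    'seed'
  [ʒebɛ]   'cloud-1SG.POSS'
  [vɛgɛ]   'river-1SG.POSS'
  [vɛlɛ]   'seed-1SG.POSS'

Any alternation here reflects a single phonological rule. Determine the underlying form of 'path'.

'path' shows [p] ~ [b] at the end of the stem ([vɛp] vs [vɛbɛ]).
The stem 'cloud' ([ʒeb], [ʒebɛ]) shows [b] unchanged in both environments, so [b] cannot be basic with [p] derived in isolation.
Therefore /p/ is basic and [b] is derived by intervocalic voicing (voiceless stops become voiced between vowels).

/vɛp/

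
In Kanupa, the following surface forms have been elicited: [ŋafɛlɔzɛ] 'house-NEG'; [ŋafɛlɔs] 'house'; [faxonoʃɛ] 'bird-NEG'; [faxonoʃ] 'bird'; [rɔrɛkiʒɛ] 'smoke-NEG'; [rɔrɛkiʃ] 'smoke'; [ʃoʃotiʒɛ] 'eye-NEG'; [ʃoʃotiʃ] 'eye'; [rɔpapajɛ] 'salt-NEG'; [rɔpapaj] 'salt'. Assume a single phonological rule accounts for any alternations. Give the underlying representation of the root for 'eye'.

/ʃoʃotiʒ/

The root 'eye' surfaces as [ʃoʃotiʒɛ] and [ʃoʃotiʃ], with a stem-final [ʒ] ~ [ʃ] alternation.
If /ʃ/ were underlying and a rule turned it into [ʒ] before the NEG suffix, 'bird' would also alternate; but it has [ʃ] in both [faxonoʃɛ] and [faxonoʃ].
The underlying segment must be /ʒ/; voiced obstruents become voiceless word-finally, yielding [ʃ] there.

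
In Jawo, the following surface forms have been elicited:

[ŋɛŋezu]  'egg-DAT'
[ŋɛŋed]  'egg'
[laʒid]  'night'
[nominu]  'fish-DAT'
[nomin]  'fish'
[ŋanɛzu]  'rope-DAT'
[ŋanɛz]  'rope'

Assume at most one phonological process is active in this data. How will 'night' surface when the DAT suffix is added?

The stem for 'egg' ends in [z] in [ŋɛŋezu] but [d] in [ŋɛŋed].
If /z/ were underlying and a rule turned it into [d] in isolation, 'rope' would also alternate; but it has [z] in both [ŋanɛzu] and [ŋanɛz].
Therefore /d/ is basic and [z] is derived by intervocalic spirantization (voiced stops become fricatives between vowels).
The one attested form of 'night', [laʒid], shows underlying /laʒid/. Applying the same rule between vowels gives [laʒizu].

[laʒizu]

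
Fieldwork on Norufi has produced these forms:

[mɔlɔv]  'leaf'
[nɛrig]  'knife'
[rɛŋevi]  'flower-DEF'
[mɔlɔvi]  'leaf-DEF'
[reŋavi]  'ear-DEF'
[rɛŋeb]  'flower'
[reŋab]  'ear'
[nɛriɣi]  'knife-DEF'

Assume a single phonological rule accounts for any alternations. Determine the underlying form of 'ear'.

/reŋab/

The stem for 'ear' ends in [v] in [reŋavi] but [b] in [reŋab].
Compare 'leaf', with invariant [v] in [mɔlɔvi] and [mɔlɔv]: an analysis with underlying /v/ and a rule producing [b] in isolation would wrongly predict alternation here too.
The underlying segment must be /b/; voiced stops become fricatives between vowels, yielding [v] there.
The underlying form of 'ear' is therefore /reŋab/.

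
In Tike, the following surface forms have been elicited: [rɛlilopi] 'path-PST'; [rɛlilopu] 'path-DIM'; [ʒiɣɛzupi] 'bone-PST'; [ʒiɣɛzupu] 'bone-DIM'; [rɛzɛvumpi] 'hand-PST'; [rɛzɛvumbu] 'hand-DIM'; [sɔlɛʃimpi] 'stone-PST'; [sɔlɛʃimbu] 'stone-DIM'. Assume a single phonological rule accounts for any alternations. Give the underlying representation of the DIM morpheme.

/-bu/

The DIM suffix surfaces as [-bu] and [-pu], depending on the final segment of the stem.
By contrast the PST suffix keeps its initial [p] throughout — that segment must be underlying.
The DIM suffix is therefore /-bu/ underlyingly, with post-vocalic devoicing: voiced stops become voiceless after a vowel.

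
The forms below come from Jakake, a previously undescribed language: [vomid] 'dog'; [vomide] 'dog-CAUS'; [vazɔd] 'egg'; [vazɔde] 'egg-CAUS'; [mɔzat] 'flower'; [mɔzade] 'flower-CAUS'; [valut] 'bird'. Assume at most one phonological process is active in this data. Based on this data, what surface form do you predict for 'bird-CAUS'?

'flower' shows [t] ~ [d] at the end of the stem ([mɔzat] vs [mɔzade]).
Compare 'egg', with invariant [d] in [vazɔd] and [vazɔde]: an analysis with underlying /d/ and a rule producing [t] in isolation would wrongly predict alternation here too.
The alternation reflects intervocalic voicing: voiceless stops become voiced between vowels. /t/ is underlying.
From [valut] the stem 'bird' is /valut/; between vowels this yields [valude].

[valude]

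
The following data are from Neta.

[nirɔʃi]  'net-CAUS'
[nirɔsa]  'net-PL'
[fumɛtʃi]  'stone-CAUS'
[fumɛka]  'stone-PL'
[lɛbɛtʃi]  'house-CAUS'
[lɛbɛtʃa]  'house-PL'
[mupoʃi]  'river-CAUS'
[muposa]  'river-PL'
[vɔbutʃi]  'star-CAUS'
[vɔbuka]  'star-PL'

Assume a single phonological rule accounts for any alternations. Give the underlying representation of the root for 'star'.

The root 'star' surfaces as [vɔbutʃi] and [vɔbuka], with a stem-final [tʃ] ~ [k] alternation.
But 'house' keeps [tʃ] in both environments ([lɛbɛtʃi], [lɛbɛtʃa]), so there is no rule changing /tʃ/ to [k] before the PL suffix.
Therefore /k/ is basic and [tʃ] is derived by palatalization before a front vowel (/k/ and /s/ become palato-alveolar [tʃ] and [ʃ] before a front vowel).

/vɔbuk/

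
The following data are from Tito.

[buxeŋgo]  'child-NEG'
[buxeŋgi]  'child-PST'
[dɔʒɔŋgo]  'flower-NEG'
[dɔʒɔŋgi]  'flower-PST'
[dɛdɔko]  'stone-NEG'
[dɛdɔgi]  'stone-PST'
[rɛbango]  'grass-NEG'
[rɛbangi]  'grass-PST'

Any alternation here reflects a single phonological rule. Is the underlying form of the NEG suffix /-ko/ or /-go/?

/-ko/

The NEG morpheme has two allomorphs, [-go] and [-ko].
By contrast the PST suffix keeps its initial [g] throughout — that segment must be underlying.
The NEG suffix is therefore /-ko/ underlyingly, with post-nasal voicing: voiceless stops become voiced after a nasal.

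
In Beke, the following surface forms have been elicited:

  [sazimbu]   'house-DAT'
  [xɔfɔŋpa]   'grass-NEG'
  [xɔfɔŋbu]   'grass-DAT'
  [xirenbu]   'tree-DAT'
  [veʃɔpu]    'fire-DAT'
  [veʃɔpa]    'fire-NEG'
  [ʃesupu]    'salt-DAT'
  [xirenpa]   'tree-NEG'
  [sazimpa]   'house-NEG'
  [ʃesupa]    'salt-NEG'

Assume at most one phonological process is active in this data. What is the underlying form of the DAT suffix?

/-bu/

The DAT morpheme has two allomorphs, [-bu] and [-pu].
The NEG suffix, which begins with [p], is invariant after every stem; so [p] is not altered by any rule here.
So the underlying form is /-bu/, and voiced stops become voiceless after a vowel.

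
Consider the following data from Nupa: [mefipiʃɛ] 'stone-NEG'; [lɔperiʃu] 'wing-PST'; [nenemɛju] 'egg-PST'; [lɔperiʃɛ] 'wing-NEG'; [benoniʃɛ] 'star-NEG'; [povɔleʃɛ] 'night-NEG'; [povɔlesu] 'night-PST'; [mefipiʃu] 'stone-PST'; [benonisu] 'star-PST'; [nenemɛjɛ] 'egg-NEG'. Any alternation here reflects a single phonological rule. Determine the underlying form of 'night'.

/povɔles/

'night' shows [ʃ] ~ [s] at the end of the stem ([povɔleʃɛ] vs [povɔlesu]).
The stem 'wing' ([lɔperiʃɛ], [lɔperiʃu]) shows [ʃ] unchanged in both environments, so [ʃ] cannot be basic with [s] derived before the PST suffix.
The underlying segment must be /s/; /s/ becomes palato-alveolar [ʃ] before a front vowel, yielding [ʃ] there.
So 'night' = /povɔles/.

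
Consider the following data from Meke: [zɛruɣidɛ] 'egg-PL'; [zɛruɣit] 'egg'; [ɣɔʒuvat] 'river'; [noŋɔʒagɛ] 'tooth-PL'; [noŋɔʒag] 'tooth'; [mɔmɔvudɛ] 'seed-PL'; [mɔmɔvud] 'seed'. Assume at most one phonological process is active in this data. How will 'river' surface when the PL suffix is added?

The stem for 'egg' ends in [d] in [zɛruɣidɛ] but [t] in [zɛruɣit].
Compare 'seed', with invariant [d] in [mɔmɔvudɛ] and [mɔmɔvud]: an analysis with underlying /d/ and a rule producing [t] in isolation would wrongly predict alternation here too.
The underlying segment must be /t/; voiceless stops become voiced between vowels, yielding [d] there.
From [ɣɔʒuvat] the stem 'river' is /ɣɔʒuvat/; between vowels this yields [ɣɔʒuvadɛ].

[ɣɔʒuvadɛ]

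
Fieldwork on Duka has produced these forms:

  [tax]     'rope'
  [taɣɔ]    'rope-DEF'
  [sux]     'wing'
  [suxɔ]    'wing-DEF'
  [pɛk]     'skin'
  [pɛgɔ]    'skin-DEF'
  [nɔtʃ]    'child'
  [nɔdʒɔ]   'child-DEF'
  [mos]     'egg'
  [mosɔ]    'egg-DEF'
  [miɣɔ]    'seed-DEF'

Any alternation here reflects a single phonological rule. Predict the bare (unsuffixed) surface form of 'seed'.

The stem for 'rope' ends in [x] in [tax] but [ɣ] in [taɣɔ].
The stem 'wing' ([sux], [suxɔ]) shows [x] unchanged in both environments, so [x] cannot be basic with [ɣ] derived before the DEF suffix.
So /ɣ/ is underlying, and a rule of word-final obstruent devoicing — voiced obstruents become voiceless word-finally — gives [x].
From [miɣɔ] the stem 'seed' is /miɣ/; word-finally this yields [mix].

[mix]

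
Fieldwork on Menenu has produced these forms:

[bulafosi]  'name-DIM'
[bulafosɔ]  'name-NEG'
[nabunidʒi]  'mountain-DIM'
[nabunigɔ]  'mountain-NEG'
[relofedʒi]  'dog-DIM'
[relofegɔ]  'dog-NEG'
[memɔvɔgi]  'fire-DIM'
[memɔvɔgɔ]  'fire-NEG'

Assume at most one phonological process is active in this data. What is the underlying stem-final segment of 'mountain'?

/dʒ/

In [nabunidʒi] and [nabunigɔ] the final segment of 'mountain' alternates: [dʒ] ~ [g].
The stem 'fire' ([memɔvɔgi], [memɔvɔgɔ]) shows [g] unchanged in both environments, so [g] cannot be basic with [dʒ] derived before the DIM suffix.
Therefore /dʒ/ is basic and [g] is derived by depalatalization (palato-alveolar /dʒ/ becomes [g] when no front vowel follows).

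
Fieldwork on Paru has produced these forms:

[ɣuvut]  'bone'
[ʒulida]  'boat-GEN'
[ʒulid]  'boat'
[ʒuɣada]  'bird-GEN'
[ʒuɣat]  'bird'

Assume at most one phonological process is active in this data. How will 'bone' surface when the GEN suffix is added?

'bird' shows [d] ~ [t] at the end of the stem ([ʒuɣada] vs [ʒuɣat]).
Compare 'boat', with invariant [d] in [ʒulida] and [ʒulid]: an analysis with underlying /d/ and a rule producing [t] in isolation would wrongly predict alternation here too.
So /t/ is underlying, and a rule of intervocalic voicing — voiceless stops become voiced between vowels — gives [d].
From [ɣuvut] the stem 'bone' is /ɣuvut/; between vowels this yields [ɣuvuda].

[ɣuvuda]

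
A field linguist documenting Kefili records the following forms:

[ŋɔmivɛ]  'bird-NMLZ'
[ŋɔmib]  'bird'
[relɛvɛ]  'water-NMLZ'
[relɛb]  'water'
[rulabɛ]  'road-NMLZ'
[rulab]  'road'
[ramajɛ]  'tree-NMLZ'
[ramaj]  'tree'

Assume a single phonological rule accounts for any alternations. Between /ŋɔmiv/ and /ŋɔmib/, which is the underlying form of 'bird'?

/ŋɔmiv/

'bird' shows [v] ~ [b] at the end of the stem ([ŋɔmivɛ] vs [ŋɔmib]).
Compare 'road', with invariant [b] in [rulabɛ] and [rulab]: an analysis with underlying /b/ and a rule producing [v] before the NMLZ suffix would wrongly predict alternation here too.
Therefore /v/ is basic and [b] is derived by word-final hardening (voiced fricatives become stops word-finally).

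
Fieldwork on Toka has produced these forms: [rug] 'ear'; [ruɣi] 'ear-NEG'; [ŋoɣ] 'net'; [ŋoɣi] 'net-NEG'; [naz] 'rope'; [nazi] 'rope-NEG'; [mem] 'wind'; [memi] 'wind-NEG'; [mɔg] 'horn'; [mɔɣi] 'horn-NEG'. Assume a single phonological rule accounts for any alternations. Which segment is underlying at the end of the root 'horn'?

/g/

In [mɔg] and [mɔɣi] the final segment of 'horn' alternates: [g] ~ [ɣ].
But 'net' keeps [ɣ] in both environments ([ŋoɣ], [ŋoɣi]), so there is no rule changing /ɣ/ to [g] in isolation.
The underlying segment must be /g/; voiced stops become fricatives between vowels, yielding [ɣ] there.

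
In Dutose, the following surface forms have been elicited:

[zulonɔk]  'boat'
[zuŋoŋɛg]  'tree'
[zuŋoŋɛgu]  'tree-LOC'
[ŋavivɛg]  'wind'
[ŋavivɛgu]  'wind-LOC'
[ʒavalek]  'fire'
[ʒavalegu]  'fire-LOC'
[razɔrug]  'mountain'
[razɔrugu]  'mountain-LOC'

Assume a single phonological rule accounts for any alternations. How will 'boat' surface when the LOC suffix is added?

[zulonɔgu]

The root 'fire' surfaces as [ʒavalek] and [ʒavalegu], with a stem-final [k] ~ [g] alternation.
The stem 'mountain' ([razɔrug], [razɔrugu]) shows [g] unchanged in both environments, so [g] cannot be basic with [k] derived in isolation.
The alternation reflects intervocalic voicing: voiceless stops become voiced between vowels. /k/ is underlying.
The one attested form of 'boat', [zulonɔk], shows underlying /zulonɔk/. Applying the same rule between vowels gives [zulonɔgu].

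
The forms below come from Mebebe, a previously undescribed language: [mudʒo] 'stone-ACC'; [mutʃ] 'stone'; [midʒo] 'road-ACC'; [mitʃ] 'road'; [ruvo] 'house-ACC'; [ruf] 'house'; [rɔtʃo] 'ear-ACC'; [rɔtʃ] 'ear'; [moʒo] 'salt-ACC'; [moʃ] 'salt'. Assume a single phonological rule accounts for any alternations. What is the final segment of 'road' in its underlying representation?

/dʒ/

'road' shows [dʒ] ~ [tʃ] at the end of the stem ([midʒo] vs [mitʃ]).
If /tʃ/ were underlying and a rule turned it into [dʒ] before the ACC suffix, 'ear' would also alternate; but it has [tʃ] in both [rɔtʃo] and [rɔtʃ].
The underlying segment must be /dʒ/; voiced obstruents become voiceless word-finally, yielding [tʃ] there.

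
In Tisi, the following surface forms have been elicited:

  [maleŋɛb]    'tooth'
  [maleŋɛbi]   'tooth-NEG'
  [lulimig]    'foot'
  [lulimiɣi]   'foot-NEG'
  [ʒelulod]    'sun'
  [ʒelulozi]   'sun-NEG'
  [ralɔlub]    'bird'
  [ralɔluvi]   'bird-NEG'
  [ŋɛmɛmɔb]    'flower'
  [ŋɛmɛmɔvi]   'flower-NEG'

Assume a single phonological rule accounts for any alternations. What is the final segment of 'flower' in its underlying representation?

The root 'flower' surfaces as [ŋɛmɛmɔb] and [ŋɛmɛmɔvi], with a stem-final [b] ~ [v] alternation.
Compare 'tooth', with invariant [b] in [maleŋɛb] and [maleŋɛbi]: an analysis with underlying /b/ and a rule producing [v] before the NEG suffix would wrongly predict alternation here too.
The underlying segment must be /v/; voiced fricatives become stops word-finally, yielding [b] there.

/v/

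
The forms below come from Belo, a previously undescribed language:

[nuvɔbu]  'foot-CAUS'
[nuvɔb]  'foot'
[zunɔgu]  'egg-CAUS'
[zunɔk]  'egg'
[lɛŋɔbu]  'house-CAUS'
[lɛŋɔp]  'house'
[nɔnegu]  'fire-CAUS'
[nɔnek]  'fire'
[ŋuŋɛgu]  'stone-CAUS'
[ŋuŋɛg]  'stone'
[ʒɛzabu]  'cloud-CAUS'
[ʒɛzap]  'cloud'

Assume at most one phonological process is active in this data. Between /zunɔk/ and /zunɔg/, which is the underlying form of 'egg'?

/zunɔk/

The root 'egg' surfaces as [zunɔgu] and [zunɔk], with a stem-final [g] ~ [k] alternation.
If /g/ were underlying and a rule turned it into [k] in isolation, 'stone' would also alternate; but it has [g] in both [ŋuŋɛgu] and [ŋuŋɛg].
The alternation reflects intervocalic voicing: voiceless stops become voiced between vowels. /k/ is underlying.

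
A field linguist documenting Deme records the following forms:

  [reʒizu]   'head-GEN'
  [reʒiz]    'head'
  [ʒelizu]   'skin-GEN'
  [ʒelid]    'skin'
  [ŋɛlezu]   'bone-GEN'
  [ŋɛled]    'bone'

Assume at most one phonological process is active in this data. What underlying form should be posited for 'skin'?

The root 'skin' surfaces as [ʒelizu] and [ʒelid], with a stem-final [z] ~ [d] alternation.
Compare 'head', with invariant [z] in [reʒizu] and [reʒiz]: an analysis with underlying /z/ and a rule producing [d] in isolation would wrongly predict alternation here too.
So /d/ is underlying, and a rule of intervocalic spirantization — voiced stops become fricatives between vowels — gives [z].
So 'skin' = /ʒelid/.

/ʒelid/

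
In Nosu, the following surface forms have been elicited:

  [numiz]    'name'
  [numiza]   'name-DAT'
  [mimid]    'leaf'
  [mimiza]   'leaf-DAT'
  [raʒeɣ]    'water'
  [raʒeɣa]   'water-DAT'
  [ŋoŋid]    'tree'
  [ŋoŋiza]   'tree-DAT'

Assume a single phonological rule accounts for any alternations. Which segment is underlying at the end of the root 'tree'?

'tree' shows [d] ~ [z] at the end of the stem ([ŋoŋid] vs [ŋoŋiza]).
If /z/ were underlying and a rule turned it into [d] in isolation, 'name' would also alternate; but it has [z] in both [numiz] and [numiza].
The alternation reflects intervocalic spirantization: voiced stops become fricatives between vowels. /d/ is underlying.

/d/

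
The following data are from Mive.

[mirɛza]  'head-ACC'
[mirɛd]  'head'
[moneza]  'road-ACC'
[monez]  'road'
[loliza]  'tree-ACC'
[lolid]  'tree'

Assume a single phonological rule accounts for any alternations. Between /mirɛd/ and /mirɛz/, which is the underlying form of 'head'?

/mirɛd/

'head' shows [z] ~ [d] at the end of the stem ([mirɛza] vs [mirɛd]).
The stem 'road' ([moneza], [monez]) shows [z] unchanged in both environments, so [z] cannot be basic with [d] derived in isolation.
Therefore /d/ is basic and [z] is derived by intervocalic spirantization (voiced stops become fricatives between vowels).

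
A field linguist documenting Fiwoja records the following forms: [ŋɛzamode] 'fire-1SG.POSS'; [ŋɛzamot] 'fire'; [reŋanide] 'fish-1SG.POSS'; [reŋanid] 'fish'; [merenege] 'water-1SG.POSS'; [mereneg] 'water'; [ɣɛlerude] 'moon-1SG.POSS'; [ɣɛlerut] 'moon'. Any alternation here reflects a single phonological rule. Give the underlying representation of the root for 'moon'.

'moon' shows [d] ~ [t] at the end of the stem ([ɣɛlerude] vs [ɣɛlerut]).
Compare 'fish', with invariant [d] in [reŋanide] and [reŋanid]: an analysis with underlying /d/ and a rule producing [t] in isolation would wrongly predict alternation here too.
So /t/ is underlying, and a rule of intervocalic voicing — voiceless stops become voiced between vowels — gives [d].
So 'moon' = /ɣɛlerut/.

/ɣɛlerut/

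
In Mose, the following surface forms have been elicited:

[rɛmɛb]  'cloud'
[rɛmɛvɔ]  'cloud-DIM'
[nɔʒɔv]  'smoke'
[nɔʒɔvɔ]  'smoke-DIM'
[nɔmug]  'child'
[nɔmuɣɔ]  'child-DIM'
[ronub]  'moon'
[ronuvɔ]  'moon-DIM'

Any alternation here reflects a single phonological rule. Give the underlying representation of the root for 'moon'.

In [ronub] and [ronuvɔ] the final segment of 'moon' alternates: [b] ~ [v].
Compare 'smoke', with invariant [v] in [nɔʒɔv] and [nɔʒɔvɔ]: an analysis with underlying /v/ and a rule producing [b] in isolation would wrongly predict alternation here too.
The alternation reflects intervocalic spirantization: voiced stops become fricatives between vowels. /b/ is underlying.
So 'moon' = /ronub/.

/ronub/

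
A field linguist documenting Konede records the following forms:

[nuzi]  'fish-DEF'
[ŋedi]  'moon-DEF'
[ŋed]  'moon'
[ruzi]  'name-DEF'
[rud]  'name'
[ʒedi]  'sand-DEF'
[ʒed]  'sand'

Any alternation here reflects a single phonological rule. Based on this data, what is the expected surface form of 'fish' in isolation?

'name' shows [z] ~ [d] at the end of the stem ([ruzi] vs [rud]).
If /d/ were underlying and a rule turned it into [z] before the DEF suffix, 'moon' would also alternate; but it has [d] in both [ŋedi] and [ŋed].
So /z/ is underlying, and a rule of word-final hardening — voiced fricatives become stops word-finally — gives [d].
From [nuzi] the stem 'fish' is /nuz/; word-finally this yields [nud].

[nud]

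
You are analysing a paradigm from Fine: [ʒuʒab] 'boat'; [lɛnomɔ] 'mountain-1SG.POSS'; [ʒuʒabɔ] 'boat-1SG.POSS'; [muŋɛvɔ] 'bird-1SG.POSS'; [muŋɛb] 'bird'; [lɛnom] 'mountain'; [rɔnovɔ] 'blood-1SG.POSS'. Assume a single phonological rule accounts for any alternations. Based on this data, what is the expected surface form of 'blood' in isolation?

[rɔnob]

The root 'bird' surfaces as [muŋɛb] and [muŋɛvɔ], with a stem-final [b] ~ [v] alternation.
Compare 'boat', with invariant [b] in [ʒuʒab] and [ʒuʒabɔ]: an analysis with underlying /b/ and a rule producing [v] before the 1SG.POSS suffix would wrongly predict alternation here too.
The alternation reflects word-final hardening: voiced fricatives become stops word-finally. /v/ is underlying.
The one attested form of 'blood', [rɔnovɔ], shows underlying /rɔnov/. Applying the same rule word-finally gives [rɔnob].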